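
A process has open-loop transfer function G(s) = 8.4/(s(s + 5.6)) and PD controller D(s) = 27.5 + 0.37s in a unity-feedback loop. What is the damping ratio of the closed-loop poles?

ζ = 0.286

Forward path: (27.5 + 0.37s)·8.4/(s(s+5.6)). The closed-loop characteristic equation is s² + (5.6 + 8.4·0.37)s + 8.4·27.5 = 0.
That is s² + 8.708s + 231 = 0, so ω_n = 15.2 rad/s and ζ = 8.708/(2·15.2) = 0.2865.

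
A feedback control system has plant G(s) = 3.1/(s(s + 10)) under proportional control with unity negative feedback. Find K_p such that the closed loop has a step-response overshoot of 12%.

K_p = 25.8

From %OS = 100·exp(−πζ/√(1−ζ²)) = 12%, ζ = −ln(0.12)/√(π²+ln²(0.12)) = 0.5594.
Characteristic equation s² + 10s + 3.1K_p = 0 gives ζ = 10/(2√(3.1K_p)).
Setting ζ = 0.5594: √(3.1K_p) = 10/(2·0.5594) = 8.938, so K_p = 79.89/3.1 = 25.8.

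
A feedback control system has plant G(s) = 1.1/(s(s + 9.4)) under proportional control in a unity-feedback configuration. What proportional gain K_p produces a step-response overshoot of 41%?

K_p = 269

From %OS = 100·exp(−πζ/√(1−ζ²)) = 41%, ζ = −ln(0.41)/√(π²+ln²(0.41)) = 0.273.
Characteristic equation s² + 9.4s + 1.1K_p = 0 gives ζ = 9.4/(2√(1.1K_p)).
Setting ζ = 0.273: √(1.1K_p) = 9.4/(2·0.273) = 17.21, so K_p = 296.3/1.1 = 269.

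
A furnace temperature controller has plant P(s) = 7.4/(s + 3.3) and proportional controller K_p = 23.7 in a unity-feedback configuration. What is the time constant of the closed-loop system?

τ = 0.0056 s

Closed-loop transfer function: T(s) = K_p·P(s)/(1 + K_p·P(s)) = 175.4/(s + 3.3 + 175.4) = 175.4/(s + 178.7).
Time constant τ = 1/178.7 = 0.0056 s.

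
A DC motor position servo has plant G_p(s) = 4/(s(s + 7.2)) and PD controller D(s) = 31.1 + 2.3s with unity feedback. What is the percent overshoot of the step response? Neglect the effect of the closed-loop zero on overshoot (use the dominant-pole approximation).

3.31%

Forward path: (31.1 + 2.3s)·4/(s(s+7.2)). The closed-loop characteristic equation is s² + (7.2 + 4·2.3)s + 4·31.1 = 0.
That is s² + 16.4s + 124.4 = 0, so ω_n = 11.15 rad/s and ζ = 16.4/(2·11.15) = 0.7352.
%OS = 100·exp(−πζ/√(1−ζ²)) = 3.31%.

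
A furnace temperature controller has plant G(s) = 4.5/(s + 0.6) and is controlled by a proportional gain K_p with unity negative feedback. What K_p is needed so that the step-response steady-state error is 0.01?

K_p = 13.2

Steady-state error for a unit step on this type-0 loop is 1/(1 + K_p·G(0)).
G(0) = 7.5. Require 1/(1 + K_p·7.5) = 0.01, so 1 + 7.5·K_p = 100.
K_p = (100 − 1)/7.5 = 13.2.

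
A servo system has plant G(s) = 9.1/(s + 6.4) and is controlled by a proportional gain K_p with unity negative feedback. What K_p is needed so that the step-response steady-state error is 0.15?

Steady-state error for a unit step on this type-0 loop is 1/(1 + K_p·G(0)).
G(0) = 1.422. Require 1/(1 + K_p·1.422) = 0.15, so 1 + 1.422·K_p = 6.667.
K_p = (6.667 − 1)/1.422 = 3.99.

K_p = 3.99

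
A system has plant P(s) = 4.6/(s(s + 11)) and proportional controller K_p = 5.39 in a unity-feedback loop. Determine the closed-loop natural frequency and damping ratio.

ω_n = 4.98 rad/s, ζ = 1.1

The closed-loop denominator is s(s+11) + 5.39·4.6 = s² + 11s + 24.79.
Matching s² + 2ζω_n s + ω_n²: ω_n = √24.79 = 4.979 rad/s and 2ζω_n = 11, so ζ = 11/(2·4.979) = 1.1.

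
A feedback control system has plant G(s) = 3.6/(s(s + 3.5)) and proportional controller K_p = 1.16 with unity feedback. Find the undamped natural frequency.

ω_n = 2.04 rad/s

1 + K_p·G(s) = 0 gives s² + 3.5s + 4.176 = 0.
Matching s² + 2ζω_n s + ω_n²: ω_n = √4.176 = 2.044 rad/s and 2ζω_n = 3.5, so ζ = 3.5/(2·2.044) = 0.856.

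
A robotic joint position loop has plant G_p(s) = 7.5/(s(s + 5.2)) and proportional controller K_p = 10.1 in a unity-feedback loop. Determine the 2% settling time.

T_s ≈ 1.54 s

From 1 + K_pG_p(s) = 0: s² + 5.2s + 75.75 = 0 ⇒ ω_n = 8.703, ζ = 0.2987.
2% settling time T_s ≈ 4/(ζω_n) = 4/2.6 = 1.54 s.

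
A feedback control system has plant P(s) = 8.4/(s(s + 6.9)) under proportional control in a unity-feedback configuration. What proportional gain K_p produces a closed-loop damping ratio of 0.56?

Closed-loop characteristic equation: s² + 6.9s + K_p·8.4 = 0.
So ω_n = √(8.4K_p) and 2ζω_n = 6.9, giving ζ = 6.9/(2√(8.4K_p)).
Setting ζ = 0.56: √(8.4K_p) = 6.9/(2·0.56) = 6.161, so K_p = 37.95/8.4 = 4.52.

K_p = 4.52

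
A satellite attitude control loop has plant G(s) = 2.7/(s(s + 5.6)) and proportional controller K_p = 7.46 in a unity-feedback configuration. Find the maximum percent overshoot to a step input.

From 1 + K_pG(s) = 0: s² + 5.6s + 20.14 = 0 ⇒ ω_n = 4.488, ζ = 0.6239.
%OS = 100·exp(−πζ/√(1−ζ²)) = 100·exp(−π·0.6239/√0.6108) = 8.14%.

8.14%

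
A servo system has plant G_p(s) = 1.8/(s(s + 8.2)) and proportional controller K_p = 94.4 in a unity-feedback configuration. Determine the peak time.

Closed-loop characteristic equation: s² + 8.2s + 169.9 = 0, so ω_n = 13.04 rad/s and ζ = 8.2/(2·13.04) = 0.3145.
Damped frequency ω_d = ω_n√(1−ζ²) = 12.37 rad/s, so peak time T_p = π/ω_d = 0.254 s.

T_p = 0.254 s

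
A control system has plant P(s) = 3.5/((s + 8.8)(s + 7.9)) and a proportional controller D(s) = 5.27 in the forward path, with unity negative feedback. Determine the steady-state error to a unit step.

The loop is type 0. Static position error constant K_pos = D(0)·P(0) = 5.27·0.05035 = 0.2653.
Steady-state error to a unit step: e_ss = 1/(1+K_pos) = 1/1.265 = 0.79.

0.79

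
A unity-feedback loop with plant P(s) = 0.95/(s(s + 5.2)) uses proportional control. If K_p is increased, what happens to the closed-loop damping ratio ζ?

ζ = 5.2/(2√(0.95K_p)); increasing K_p raises the denominator, so ζ falls.

decrease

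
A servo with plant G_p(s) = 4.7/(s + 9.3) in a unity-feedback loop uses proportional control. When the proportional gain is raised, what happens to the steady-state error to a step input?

decrease

e_ss = 1/(1 + K_p·G_p(0)); a larger K_p raises the denominator, so e_ss decreases.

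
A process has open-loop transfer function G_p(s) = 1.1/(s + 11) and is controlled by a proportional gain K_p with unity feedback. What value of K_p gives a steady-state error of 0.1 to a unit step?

For a type-0 loop with proportional control, e_ss = 1/(1 + K_p·G_p(0)).
G_p(0) = 0.1. Require 1/(1 + K_p·0.1) = 0.1, so 1 + 0.1·K_p = 10.
K_p = (10 − 1)/0.1 = 90.

K_p = 90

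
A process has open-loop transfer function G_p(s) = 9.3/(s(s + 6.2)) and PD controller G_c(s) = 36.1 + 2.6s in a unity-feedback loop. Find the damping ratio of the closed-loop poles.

Forward path: (36.1 + 2.6s)·9.3/(s(s+6.2)). The closed-loop characteristic equation is s² + (6.2 + 9.3·2.6)s + 9.3·36.1 = 0.
That is s² + 30.38s + 335.7 = 0, so ω_n = 18.32 rad/s and ζ = 30.38/(2·18.32) = 0.829.

ζ = 0.829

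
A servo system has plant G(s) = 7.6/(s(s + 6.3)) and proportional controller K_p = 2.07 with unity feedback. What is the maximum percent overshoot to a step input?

1.65%

Closed-loop characteristic equation: s² + 6.3s + 15.73 = 0, so ω_n = 3.966 rad/s and ζ = 6.3/(2·3.966) = 0.7942.
%OS = 100·exp(−πζ/√(1−ζ²)) = 100·exp(−π·0.7942/√0.3693) = 1.65%.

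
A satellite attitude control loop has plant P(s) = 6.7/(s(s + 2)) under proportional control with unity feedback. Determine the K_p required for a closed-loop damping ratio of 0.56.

K_p = 0.476

Closed-loop characteristic equation: s² + 2s + K_p·6.7 = 0.
So ω_n = √(6.7K_p) and 2ζω_n = 2, giving ζ = 2/(2√(6.7K_p)).
Setting ζ = 0.56: √(6.7K_p) = 2/(2·0.56) = 1.786, so K_p = 3.189/6.7 = 0.476.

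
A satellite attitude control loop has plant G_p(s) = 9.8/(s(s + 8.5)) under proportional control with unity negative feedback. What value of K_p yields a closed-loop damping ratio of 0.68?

K_p = 3.99

Closed-loop characteristic equation: s² + 8.5s + K_p·9.8 = 0.
So ω_n = √(9.8K_p) and 2ζω_n = 8.5, giving ζ = 8.5/(2√(9.8K_p)).
Setting ζ = 0.68: √(9.8K_p) = 8.5/(2·0.68) = 6.25, so K_p = 39.06/9.8 = 3.99.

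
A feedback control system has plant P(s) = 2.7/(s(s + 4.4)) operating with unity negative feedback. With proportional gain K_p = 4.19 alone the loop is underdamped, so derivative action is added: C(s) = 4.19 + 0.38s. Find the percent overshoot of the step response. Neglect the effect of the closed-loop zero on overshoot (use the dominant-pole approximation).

1.37%

Forward path: (4.19 + 0.38s)·2.7/(s(s+4.4)). The closed-loop characteristic equation is s² + (4.4 + 2.7·0.38)s + 2.7·4.19 = 0.
That is s² + 5.426s + 11.31 = 0, so ω_n = 3.363 rad/s and ζ = 5.426/(2·3.363) = 0.8066.
%OS = 100·exp(−πζ/√(1−ζ²)) = 1.37%.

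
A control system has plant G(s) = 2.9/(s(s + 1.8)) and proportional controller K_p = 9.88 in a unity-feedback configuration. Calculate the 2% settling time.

T_s ≈ 4.44 s

Closed-loop characteristic equation: s² + 1.8s + 28.65 = 0, so ω_n = 5.353 rad/s and ζ = 1.8/(2·5.353) = 0.1681.
2% settling time T_s ≈ 4/(ζω_n) = 4/0.9 = 4.44 s.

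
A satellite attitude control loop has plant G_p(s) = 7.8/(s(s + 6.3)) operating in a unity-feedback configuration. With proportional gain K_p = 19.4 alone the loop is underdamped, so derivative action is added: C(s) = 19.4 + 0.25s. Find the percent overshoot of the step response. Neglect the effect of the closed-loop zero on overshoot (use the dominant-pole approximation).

32.7%

Forward path: (19.4 + 0.25s)·7.8/(s(s+6.3)). The closed-loop characteristic equation is s² + (6.3 + 7.8·0.25)s + 7.8·19.4 = 0.
That is s² + 8.25s + 151.3 = 0, so ω_n = 12.3 rad/s and ζ = 8.25/(2·12.3) = 0.3353.
%OS = 100·exp(−πζ/√(1−ζ²)) = 32.7%.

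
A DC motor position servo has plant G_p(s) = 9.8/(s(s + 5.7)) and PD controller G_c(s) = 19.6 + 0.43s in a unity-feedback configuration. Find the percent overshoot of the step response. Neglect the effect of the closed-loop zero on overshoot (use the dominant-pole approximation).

30%

Forward path: (19.6 + 0.43s)·9.8/(s(s+5.7)). The closed-loop characteristic equation is s² + (5.7 + 9.8·0.43)s + 9.8·19.6 = 0.
That is s² + 9.914s + 192.1 = 0, so ω_n = 13.86 rad/s and ζ = 9.914/(2·13.86) = 0.3577.
%OS = 100·exp(−πζ/√(1−ζ²)) = 30%.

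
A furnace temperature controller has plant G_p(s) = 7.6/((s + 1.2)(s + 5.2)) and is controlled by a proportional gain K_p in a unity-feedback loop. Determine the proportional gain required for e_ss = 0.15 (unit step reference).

The loop is type 0, so e_ss(step) = 1/(1 + K_pos) with K_pos = K_p·G_p(0).
G_p(0) = 1.218. Require 1/(1 + K_p·1.218) = 0.15, so 1 + 1.218·K_p = 6.667.
K_p = (6.667 − 1)/1.218 = 4.65.

K_p = 4.65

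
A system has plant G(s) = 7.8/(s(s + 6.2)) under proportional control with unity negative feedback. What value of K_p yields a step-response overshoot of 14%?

K_p = 4.38

From %OS = 100·exp(−πζ/√(1−ζ²)) = 14%, ζ = −ln(0.14)/√(π²+ln²(0.14)) = 0.5305.
Characteristic equation s² + 6.2s + 7.8K_p = 0 gives ζ = 6.2/(2√(7.8K_p)).
Setting ζ = 0.5305: √(7.8K_p) = 6.2/(2·0.5305) = 5.843, so K_p = 34.15/7.8 = 4.38.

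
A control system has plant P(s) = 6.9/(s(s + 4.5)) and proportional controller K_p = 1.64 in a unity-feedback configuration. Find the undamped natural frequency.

The closed-loop denominator is s(s+4.5) + 1.64·6.9 = s² + 4.5s + 11.32.
Matching s² + 2ζω_n s + ω_n²: ω_n = √11.32 = 3.364 rad/s and 2ζω_n = 4.5, so ζ = 4.5/(2·3.364) = 0.669.

ω_n = 3.36 rad/s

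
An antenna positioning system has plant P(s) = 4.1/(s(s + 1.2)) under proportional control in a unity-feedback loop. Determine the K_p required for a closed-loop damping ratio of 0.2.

K_p = 2.2

Closed-loop characteristic equation: s² + 1.2s + K_p·4.1 = 0.
So ω_n = √(4.1K_p) and 2ζω_n = 1.2, giving ζ = 1.2/(2√(4.1K_p)).
Setting ζ = 0.2: √(4.1K_p) = 1.2/(2·0.2) = 3, so K_p = 9/4.1 = 2.2.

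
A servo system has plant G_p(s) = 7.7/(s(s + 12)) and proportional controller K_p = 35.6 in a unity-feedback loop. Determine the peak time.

T_p = 0.204 s

From 1 + K_pG_p(s) = 0: s² + 12s + 274.1 = 0 ⇒ ω_n = 16.56, ζ = 0.3624.
Damped frequency ω_d = ω_n√(1−ζ²) = 15.43 rad/s, so peak time T_p = π/ω_d = 0.204 s.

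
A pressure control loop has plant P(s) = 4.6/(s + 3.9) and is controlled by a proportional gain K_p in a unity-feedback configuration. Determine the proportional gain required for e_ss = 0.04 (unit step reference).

K_p = 20.3

The loop is type 0, so e_ss(step) = 1/(1 + K_pos) with K_pos = K_p·P(0).
P(0) = 1.179. Require 1/(1 + K_p·1.179) = 0.04, so 1 + 1.179·K_p = 25.
K_p = (25 − 1)/1.179 = 20.3.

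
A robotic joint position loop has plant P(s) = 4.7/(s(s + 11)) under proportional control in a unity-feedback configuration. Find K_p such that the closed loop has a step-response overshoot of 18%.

K_p = 28

From %OS = 100·exp(−πζ/√(1−ζ²)) = 18%, ζ = −ln(0.18)/√(π²+ln²(0.18)) = 0.4791.
Characteristic equation s² + 11s + 4.7K_p = 0 gives ζ = 11/(2√(4.7K_p)).
Setting ζ = 0.4791: √(4.7K_p) = 11/(2·0.4791) = 11.48, so K_p = 131.8/4.7 = 28.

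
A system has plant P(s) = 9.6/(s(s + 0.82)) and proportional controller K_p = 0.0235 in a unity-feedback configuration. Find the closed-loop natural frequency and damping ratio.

ω_n = 0.475 rad/s, ζ = 0.863

With unity feedback the closed-loop characteristic equation is s² + 0.82s + 0.0235·9.6 = s² + 0.82s + 0.2256 = 0.
So ω_n² = 0.2256 ⇒ ω_n = 0.475 rad/s, and ζ = 0.82/(2ω_n) = 0.863.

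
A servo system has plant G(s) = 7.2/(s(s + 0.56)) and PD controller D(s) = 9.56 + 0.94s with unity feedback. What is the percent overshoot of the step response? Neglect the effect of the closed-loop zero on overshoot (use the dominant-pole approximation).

21.3%

Forward path: (9.56 + 0.94s)·7.2/(s(s+0.56)). The closed-loop characteristic equation is s² + (0.56 + 7.2·0.94)s + 7.2·9.56 = 0.
That is s² + 7.328s + 68.83 = 0, so ω_n = 8.297 rad/s and ζ = 7.328/(2·8.297) = 0.4416.
%OS = 100·exp(−πζ/√(1−ζ²)) = 21.3%.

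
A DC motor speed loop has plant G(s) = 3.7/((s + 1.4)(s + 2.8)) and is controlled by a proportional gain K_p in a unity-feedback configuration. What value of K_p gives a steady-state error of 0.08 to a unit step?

K_p = 12.2

Steady-state error for a unit step on this type-0 loop is 1/(1 + K_p·G(0)).
G(0) = 0.9439. Require 1/(1 + K_p·0.9439) = 0.08, so 1 + 0.9439·K_p = 12.5.
K_p = (12.5 − 1)/0.9439 = 12.2.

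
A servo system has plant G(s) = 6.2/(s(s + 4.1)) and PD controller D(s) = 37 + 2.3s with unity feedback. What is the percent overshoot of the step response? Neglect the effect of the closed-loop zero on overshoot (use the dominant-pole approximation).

Forward path: (37 + 2.3s)·6.2/(s(s+4.1)). The closed-loop characteristic equation is s² + (4.1 + 6.2·2.3)s + 6.2·37 = 0.
That is s² + 18.36s + 229.4 = 0, so ω_n = 15.15 rad/s and ζ = 18.36/(2·15.15) = 0.6061.
%OS = 100·exp(−πζ/√(1−ζ²)) = 9.13%.

9.13%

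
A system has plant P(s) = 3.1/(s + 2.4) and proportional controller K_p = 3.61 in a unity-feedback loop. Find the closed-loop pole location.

s = -13.59

Closed-loop transfer function: T(s) = K_p·P(s)/(1 + K_p·P(s)) = 11.19/(s + 2.4 + 11.19) = 11.19/(s + 13.59).
The closed-loop pole is at s = −13.59.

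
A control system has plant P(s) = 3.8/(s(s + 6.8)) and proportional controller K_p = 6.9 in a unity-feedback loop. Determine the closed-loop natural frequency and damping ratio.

ω_n = 5.12 rad/s, ζ = 0.664

1 + K_p·P(s) = 0 gives s² + 6.8s + 26.22 = 0.
Matching s² + 2ζω_n s + ω_n²: ω_n = √26.22 = 5.121 rad/s and 2ζω_n = 6.8, so ζ = 6.8/(2·5.121) = 0.664.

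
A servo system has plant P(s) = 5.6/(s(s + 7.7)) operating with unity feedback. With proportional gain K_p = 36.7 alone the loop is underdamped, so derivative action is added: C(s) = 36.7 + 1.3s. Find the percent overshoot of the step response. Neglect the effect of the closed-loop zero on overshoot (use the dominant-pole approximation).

Forward path: (36.7 + 1.3s)·5.6/(s(s+7.7)). The closed-loop characteristic equation is s² + (7.7 + 5.6·1.3)s + 5.6·36.7 = 0.
That is s² + 14.98s + 205.5 = 0, so ω_n = 14.34 rad/s and ζ = 14.98/(2·14.34) = 0.5225.
%OS = 100·exp(−πζ/√(1−ζ²)) = 14.6%.

14.6%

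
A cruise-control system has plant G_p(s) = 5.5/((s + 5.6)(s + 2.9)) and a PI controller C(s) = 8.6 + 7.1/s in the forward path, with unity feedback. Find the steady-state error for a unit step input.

The open loop C(s)G_p(s) has a pole at the origin (type 1), so the static position error constant is infinite and e_ss = 1/(1+∞) = 0.

0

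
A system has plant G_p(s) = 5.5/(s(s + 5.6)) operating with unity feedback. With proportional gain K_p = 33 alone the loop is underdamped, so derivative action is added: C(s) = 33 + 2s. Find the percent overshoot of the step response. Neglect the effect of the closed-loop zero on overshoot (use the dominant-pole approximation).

Forward path: (33 + 2s)·5.5/(s(s+5.6)). The closed-loop characteristic equation is s² + (5.6 + 5.5·2)s + 5.5·33 = 0.
That is s² + 16.6s + 181.5 = 0, so ω_n = 13.47 rad/s and ζ = 16.6/(2·13.47) = 0.6161.
%OS = 100·exp(−πζ/√(1−ζ²)) = 8.57%.

8.57%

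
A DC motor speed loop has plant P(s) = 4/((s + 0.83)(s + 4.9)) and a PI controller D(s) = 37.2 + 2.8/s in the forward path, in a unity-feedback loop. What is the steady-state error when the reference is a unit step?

0

The open loop D(s)P(s) has a pole at the origin (type 1), so the static position error constant is infinite and e_ss = 1/(1+∞) = 0.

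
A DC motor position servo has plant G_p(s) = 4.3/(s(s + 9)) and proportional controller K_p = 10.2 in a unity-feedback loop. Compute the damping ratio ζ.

ζ = 0.679

With unity feedback the closed-loop characteristic equation is s² + 9s + 10.2·4.3 = s² + 9s + 43.86 = 0.
So ω_n² = 43.86 ⇒ ω_n = 6.623 rad/s, and ζ = 9/(2ω_n) = 0.679.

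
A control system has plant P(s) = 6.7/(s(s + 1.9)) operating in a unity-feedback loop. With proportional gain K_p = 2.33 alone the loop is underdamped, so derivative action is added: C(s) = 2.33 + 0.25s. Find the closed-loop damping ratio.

Forward path: (2.33 + 0.25s)·6.7/(s(s+1.9)). The closed-loop characteristic equation is s² + (1.9 + 6.7·0.25)s + 6.7·2.33 = 0.
That is s² + 3.575s + 15.61 = 0, so ω_n = 3.951 rad/s and ζ = 3.575/(2·3.951) = 0.4524.

ζ = 0.452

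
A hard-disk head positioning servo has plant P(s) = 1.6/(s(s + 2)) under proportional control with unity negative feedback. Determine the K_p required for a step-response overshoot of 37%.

From %OS = 100·exp(−πζ/√(1−ζ²)) = 37%, ζ = −ln(0.37)/√(π²+ln²(0.37)) = 0.3017.
Characteristic equation s² + 2s + 1.6K_p = 0 gives ζ = 2/(2√(1.6K_p)).
Setting ζ = 0.3017: √(1.6K_p) = 2/(2·0.3017) = 3.314, so K_p = 10.98/1.6 = 6.87.

K_p = 6.87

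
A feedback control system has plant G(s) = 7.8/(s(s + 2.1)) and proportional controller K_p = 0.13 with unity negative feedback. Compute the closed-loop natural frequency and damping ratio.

1 + K_p·G(s) = 0 gives s² + 2.1s + 1.014 = 0.
So ω_n² = 1.014 ⇒ ω_n = 1.007 rad/s, and ζ = 2.1/(2ω_n) = 1.04.

ω_n = 1.01 rad/s, ζ = 1.04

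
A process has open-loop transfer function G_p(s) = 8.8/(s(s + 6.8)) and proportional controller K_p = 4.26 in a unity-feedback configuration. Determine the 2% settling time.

From 1 + K_pG_p(s) = 0: s² + 6.8s + 37.49 = 0 ⇒ ω_n = 6.123, ζ = 0.5553.
2% settling time T_s ≈ 4/(ζω_n) = 4/3.4 = 1.18 s.

T_s ≈ 1.18 s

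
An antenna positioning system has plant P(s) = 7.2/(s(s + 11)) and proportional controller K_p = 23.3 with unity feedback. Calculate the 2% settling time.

T_s ≈ 0.727 s

From 1 + K_pP(s) = 0: s² + 11s + 167.8 = 0 ⇒ ω_n = 12.95, ζ = 0.4246.
2% settling time T_s ≈ 4/(ζω_n) = 4/5.5 = 0.727 s.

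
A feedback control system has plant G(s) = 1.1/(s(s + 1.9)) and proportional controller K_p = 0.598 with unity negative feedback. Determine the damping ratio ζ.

ζ = 1.17

With unity feedback the closed-loop characteristic equation is s² + 1.9s + 0.598·1.1 = s² + 1.9s + 0.6578 = 0.
So ω_n² = 0.6578 ⇒ ω_n = 0.811 rad/s, and ζ = 1.9/(2ω_n) = 1.17.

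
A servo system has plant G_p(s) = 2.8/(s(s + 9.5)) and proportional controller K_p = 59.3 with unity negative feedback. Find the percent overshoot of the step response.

From 1 + K_pG_p(s) = 0: s² + 9.5s + 166 = 0 ⇒ ω_n = 12.89, ζ = 0.3686.
%OS = 100·exp(−πζ/√(1−ζ²)) = 100·exp(−π·0.3686/√0.8641) = 28.8%.

28.8%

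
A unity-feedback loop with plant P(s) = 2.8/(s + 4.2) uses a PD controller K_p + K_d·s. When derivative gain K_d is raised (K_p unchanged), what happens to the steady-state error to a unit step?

K_d affects only the transient (the s-coefficient); the DC loop gain, and hence e_ss, depends only on K_p.

unchanged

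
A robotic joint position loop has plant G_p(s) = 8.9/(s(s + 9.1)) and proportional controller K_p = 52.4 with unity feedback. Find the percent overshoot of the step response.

50.8%

From 1 + K_pG_p(s) = 0: s² + 9.1s + 466.4 = 0 ⇒ ω_n = 21.6, ζ = 0.2107.
%OS = 100·exp(−πζ/√(1−ζ²)) = 100·exp(−π·0.2107/√0.9556) = 50.8%.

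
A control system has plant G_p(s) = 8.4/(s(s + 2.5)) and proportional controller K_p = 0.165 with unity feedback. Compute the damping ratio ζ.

With unity feedback the closed-loop characteristic equation is s² + 2.5s + 0.165·8.4 = s² + 2.5s + 1.386 = 0.
So ω_n² = 1.386 ⇒ ω_n = 1.177 rad/s, and ζ = 2.5/(2ω_n) = 1.06.

ζ = 1.06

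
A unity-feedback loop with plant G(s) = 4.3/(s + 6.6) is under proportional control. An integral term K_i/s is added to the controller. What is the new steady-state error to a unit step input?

0

The integrator makes K_pos = lim_{s→0} C(s)G(s) infinite, so e_ss = 1/(1+K_pos) = 0.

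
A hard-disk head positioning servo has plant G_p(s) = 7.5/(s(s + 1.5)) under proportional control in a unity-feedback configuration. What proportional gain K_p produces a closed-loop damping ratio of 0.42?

Closed-loop characteristic equation: s² + 1.5s + K_p·7.5 = 0.
So ω_n = √(7.5K_p) and 2ζω_n = 1.5, giving ζ = 1.5/(2√(7.5K_p)).
Setting ζ = 0.42: √(7.5K_p) = 1.5/(2·0.42) = 1.786, so K_p = 3.189/7.5 = 0.425.

K_p = 0.425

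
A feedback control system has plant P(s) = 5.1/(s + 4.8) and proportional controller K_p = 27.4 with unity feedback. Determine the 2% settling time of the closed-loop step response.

T_s ≈ 0.0277 s

Closed-loop transfer function: T(s) = K_p·P(s)/(1 + K_p·P(s)) = 139.7/(s + 4.8 + 139.7) = 139.7/(s + 144.5).
Time constant τ = 1/144.5 = 0.006919 s, so the 2% settling time is about 4τ = 0.0277 s.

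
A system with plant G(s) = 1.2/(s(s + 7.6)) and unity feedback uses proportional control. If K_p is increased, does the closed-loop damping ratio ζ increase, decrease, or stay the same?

ζ = 7.6/(2√(1.2K_p)); increasing K_p raises the denominator, so ζ falls.

decrease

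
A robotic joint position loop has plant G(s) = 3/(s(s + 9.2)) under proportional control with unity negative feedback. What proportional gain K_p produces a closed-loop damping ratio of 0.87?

Closed-loop characteristic equation: s² + 9.2s + K_p·3 = 0.
So ω_n = √(3K_p) and 2ζω_n = 9.2, giving ζ = 9.2/(2√(3K_p)).
Setting ζ = 0.87: √(3K_p) = 9.2/(2·0.87) = 5.287, so K_p = 27.96/3 = 9.32.

K_p = 9.32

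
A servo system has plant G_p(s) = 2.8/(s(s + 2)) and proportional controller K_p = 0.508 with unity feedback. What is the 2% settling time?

Closed-loop characteristic equation: s² + 2s + 1.422 = 0, so ω_n = 1.193 rad/s and ζ = 2/(2·1.193) = 0.8385.
2% settling time T_s ≈ 4/(ζω_n) = 4/1 = 4 s.

T_s ≈ 4 s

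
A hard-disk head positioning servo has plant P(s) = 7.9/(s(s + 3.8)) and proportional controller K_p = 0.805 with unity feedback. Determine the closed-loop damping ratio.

1 + K_p·P(s) = 0 gives s² + 3.8s + 6.36 = 0.
So ω_n² = 6.36 ⇒ ω_n = 2.522 rad/s, and ζ = 3.8/(2ω_n) = 0.753.

ζ = 0.753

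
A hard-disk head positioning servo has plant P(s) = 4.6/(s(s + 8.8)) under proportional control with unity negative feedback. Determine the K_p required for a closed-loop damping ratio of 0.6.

Closed-loop characteristic equation: s² + 8.8s + K_p·4.6 = 0.
So ω_n = √(4.6K_p) and 2ζω_n = 8.8, giving ζ = 8.8/(2√(4.6K_p)).
Setting ζ = 0.6: √(4.6K_p) = 8.8/(2·0.6) = 7.333, so K_p = 53.78/4.6 = 11.7.

K_p = 11.7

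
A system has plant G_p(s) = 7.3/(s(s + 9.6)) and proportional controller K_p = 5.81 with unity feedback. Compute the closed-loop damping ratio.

The closed-loop denominator is s(s+9.6) + 5.81·7.3 = s² + 9.6s + 42.41.
So ω_n² = 42.41 ⇒ ω_n = 6.513 rad/s, and ζ = 9.6/(2ω_n) = 0.737.

ζ = 0.737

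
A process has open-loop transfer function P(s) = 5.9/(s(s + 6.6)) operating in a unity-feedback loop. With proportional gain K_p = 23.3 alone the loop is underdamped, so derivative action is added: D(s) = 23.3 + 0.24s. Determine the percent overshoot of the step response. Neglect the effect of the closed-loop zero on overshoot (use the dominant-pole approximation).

Forward path: (23.3 + 0.24s)·5.9/(s(s+6.6)). The closed-loop characteristic equation is s² + (6.6 + 5.9·0.24)s + 5.9·23.3 = 0.
That is s² + 8.016s + 137.5 = 0, so ω_n = 11.72 rad/s and ζ = 8.016/(2·11.72) = 0.3418.
%OS = 100·exp(−πζ/√(1−ζ²)) = 31.9%.

31.9%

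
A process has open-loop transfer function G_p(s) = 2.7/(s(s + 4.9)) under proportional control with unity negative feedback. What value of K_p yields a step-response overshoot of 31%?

K_p = 18.2

From %OS = 100·exp(−πζ/√(1−ζ²)) = 31%, ζ = −ln(0.31)/√(π²+ln²(0.31)) = 0.3493.
Characteristic equation s² + 4.9s + 2.7K_p = 0 gives ζ = 4.9/(2√(2.7K_p)).
Setting ζ = 0.3493: √(2.7K_p) = 4.9/(2·0.3493) = 7.014, so K_p = 49.19/2.7 = 18.2.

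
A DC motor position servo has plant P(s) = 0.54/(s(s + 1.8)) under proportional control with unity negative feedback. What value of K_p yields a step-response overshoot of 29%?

K_p = 11.2

From %OS = 100·exp(−πζ/√(1−ζ²)) = 29%, ζ = −ln(0.29)/√(π²+ln²(0.29)) = 0.3666.
Characteristic equation s² + 1.8s + 0.54K_p = 0 gives ζ = 1.8/(2√(0.54K_p)).
Setting ζ = 0.3666: √(0.54K_p) = 1.8/(2·0.3666) = 2.455, so K_p = 6.027/0.54 = 11.2.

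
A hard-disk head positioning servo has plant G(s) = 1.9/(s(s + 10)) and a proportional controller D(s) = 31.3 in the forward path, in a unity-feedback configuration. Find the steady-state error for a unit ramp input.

0.168

The loop has one pole at the origin (type 1). Velocity error constant K_v = lim_{s→0} s·D(s)G(s) = 31.3·1.9/10 = 5.947.
Steady-state error to a unit ramp: e_ss = 1/K_v = 0.168.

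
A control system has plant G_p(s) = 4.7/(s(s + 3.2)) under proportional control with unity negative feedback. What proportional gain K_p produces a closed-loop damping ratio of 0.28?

K_p = 6.95

Closed-loop characteristic equation: s² + 3.2s + K_p·4.7 = 0.
So ω_n = √(4.7K_p) and 2ζω_n = 3.2, giving ζ = 3.2/(2√(4.7K_p)).
Setting ζ = 0.28: √(4.7K_p) = 3.2/(2·0.28) = 5.714, so K_p = 32.65/4.7 = 6.95.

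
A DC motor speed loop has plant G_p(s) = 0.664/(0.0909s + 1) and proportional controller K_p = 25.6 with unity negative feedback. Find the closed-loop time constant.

Closed loop: T(s) = K_p·G_p/(1+K_p·G_p) = 17/(0.0909s + 1 + 17), with pole at s = −(1 + 17)/0.0909 = −198.
Closed-loop time constant τ = 1/198 = 0.00505 s.

τ = 0.00505 s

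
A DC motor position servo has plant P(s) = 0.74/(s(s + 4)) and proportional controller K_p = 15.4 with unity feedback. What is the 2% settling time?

T_s ≈ 2 s

Closed-loop characteristic equation: s² + 4s + 11.4 = 0, so ω_n = 3.376 rad/s and ζ = 4/(2·3.376) = 0.5925.
2% settling time T_s ≈ 4/(ζω_n) = 4/2 = 2 s.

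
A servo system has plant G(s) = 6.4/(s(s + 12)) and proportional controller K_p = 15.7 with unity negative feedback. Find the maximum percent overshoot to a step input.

9.56%

The closed-loop denominator s² + 12s + 100.5 gives ω_n = √100.5 = 10.02 and ζ = 12/(2ω_n) = 0.5986.
%OS = 100·exp(−πζ/√(1−ζ²)) = 100·exp(−π·0.5986/√0.6417) = 9.56%.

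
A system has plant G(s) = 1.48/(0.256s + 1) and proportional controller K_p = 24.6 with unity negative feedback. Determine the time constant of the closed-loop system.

τ = 0.00684 s

Closed loop: T(s) = K_p·G/(1+K_p·G) = 36.41/(0.256s + 1 + 36.41), with pole at s = −(1 + 36.41)/0.256 = −146.1.
Closed-loop time constant τ = 1/146.1 = 0.00684 s.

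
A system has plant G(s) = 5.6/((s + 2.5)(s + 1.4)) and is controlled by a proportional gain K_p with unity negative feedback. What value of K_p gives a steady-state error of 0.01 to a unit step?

For a type-0 loop with proportional control, e_ss = 1/(1 + K_p·G(0)).
G(0) = 1.6. Require 1/(1 + K_p·1.6) = 0.01, so 1 + 1.6·K_p = 100.
K_p = (100 − 1)/1.6 = 61.9.

K_p = 61.9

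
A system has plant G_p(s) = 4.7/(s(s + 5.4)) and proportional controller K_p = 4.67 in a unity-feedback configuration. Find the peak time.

The closed-loop denominator s² + 5.4s + 21.95 gives ω_n = √21.95 = 4.685 and ζ = 5.4/(2ω_n) = 0.5763.
Damped frequency ω_d = ω_n√(1−ζ²) = 3.829 rad/s, so peak time T_p = π/ω_d = 0.821 s.

T_p = 0.821 s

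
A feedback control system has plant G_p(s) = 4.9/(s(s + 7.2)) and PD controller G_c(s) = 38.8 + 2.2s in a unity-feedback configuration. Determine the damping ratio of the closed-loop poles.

Forward path: (38.8 + 2.2s)·4.9/(s(s+7.2)). The closed-loop characteristic equation is s² + (7.2 + 4.9·2.2)s + 4.9·38.8 = 0.
That is s² + 17.98s + 190.1 = 0, so ω_n = 13.79 rad/s and ζ = 17.98/(2·13.79) = 0.652.

ζ = 0.652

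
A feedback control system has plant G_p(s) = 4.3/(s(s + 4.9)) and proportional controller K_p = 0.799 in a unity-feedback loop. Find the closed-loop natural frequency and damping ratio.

ω_n = 1.85 rad/s, ζ = 1.32

With unity feedback the closed-loop characteristic equation is s² + 4.9s + 0.799·4.3 = s² + 4.9s + 3.436 = 0.
Matching s² + 2ζω_n s + ω_n²: ω_n = √3.436 = 1.854 rad/s and 2ζω_n = 4.9, so ζ = 4.9/(2·1.854) = 1.32.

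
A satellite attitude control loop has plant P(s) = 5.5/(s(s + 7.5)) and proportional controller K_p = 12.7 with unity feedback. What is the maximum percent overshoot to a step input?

20.7%

From 1 + K_pP(s) = 0: s² + 7.5s + 69.85 = 0 ⇒ ω_n = 8.358, ζ = 0.4487.
%OS = 100·exp(−πζ/√(1−ζ²)) = 100·exp(−π·0.4487/√0.7987) = 20.7%.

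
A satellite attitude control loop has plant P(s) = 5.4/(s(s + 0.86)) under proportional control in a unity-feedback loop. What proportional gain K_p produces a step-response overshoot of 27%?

From %OS = 100·exp(−πζ/√(1−ζ²)) = 27%, ζ = −ln(0.27)/√(π²+ln²(0.27)) = 0.3847.
Characteristic equation s² + 0.86s + 5.4K_p = 0 gives ζ = 0.86/(2√(5.4K_p)).
Setting ζ = 0.3847: √(5.4K_p) = 0.86/(2·0.3847) = 1.118, so K_p = 1.249/5.4 = 0.231.

K_p = 0.231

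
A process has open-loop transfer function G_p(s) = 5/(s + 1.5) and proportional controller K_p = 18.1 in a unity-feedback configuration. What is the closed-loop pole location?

Closed-loop transfer function: T(s) = K_p·G_p(s)/(1 + K_p·G_p(s)) = 90.5/(s + 1.5 + 90.5) = 90.5/(s + 92).
The closed-loop pole is at s = −92.

s = -92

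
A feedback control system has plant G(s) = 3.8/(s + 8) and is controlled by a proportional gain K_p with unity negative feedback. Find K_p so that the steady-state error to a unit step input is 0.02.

K_p = 103

Steady-state error for a unit step on this type-0 loop is 1/(1 + K_p·G(0)).
G(0) = 0.475. Require 1/(1 + K_p·0.475) = 0.02, so 1 + 0.475·K_p = 50.
K_p = (50 − 1)/0.475 = 103.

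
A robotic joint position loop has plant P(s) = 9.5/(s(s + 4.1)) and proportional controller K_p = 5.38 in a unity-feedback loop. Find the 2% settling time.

T_s ≈ 1.95 s

Closed-loop characteristic equation: s² + 4.1s + 51.11 = 0, so ω_n = 7.149 rad/s and ζ = 4.1/(2·7.149) = 0.2867.
2% settling time T_s ≈ 4/(ζω_n) = 4/2.05 = 1.95 s.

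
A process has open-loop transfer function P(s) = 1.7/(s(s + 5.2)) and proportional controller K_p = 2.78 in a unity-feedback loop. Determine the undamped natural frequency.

ω_n = 2.17 rad/s

1 + K_p·P(s) = 0 gives s² + 5.2s + 4.726 = 0.
Matching s² + 2ζω_n s + ω_n²: ω_n = √4.726 = 2.174 rad/s and 2ζω_n = 5.2, so ζ = 5.2/(2·2.174) = 1.2.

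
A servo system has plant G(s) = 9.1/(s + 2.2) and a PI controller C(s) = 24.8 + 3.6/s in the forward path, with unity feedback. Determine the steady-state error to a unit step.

The open loop C(s)G(s) has a pole at the origin (type 1), so the static position error constant is infinite and e_ss = 1/(1+∞) = 0.

0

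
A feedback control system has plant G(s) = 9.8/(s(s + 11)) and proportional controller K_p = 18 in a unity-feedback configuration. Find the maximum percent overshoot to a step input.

From 1 + K_pG(s) = 0: s² + 11s + 176.4 = 0 ⇒ ω_n = 13.28, ζ = 0.4141.
%OS = 100·exp(−πζ/√(1−ζ²)) = 100·exp(−π·0.4141/√0.8285) = 23.9%.

23.9%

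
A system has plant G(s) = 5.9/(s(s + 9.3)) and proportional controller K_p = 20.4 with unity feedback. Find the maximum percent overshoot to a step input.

23%

From 1 + K_pG(s) = 0: s² + 9.3s + 120.4 = 0 ⇒ ω_n = 10.97, ζ = 0.4238.
%OS = 100·exp(−πζ/√(1−ζ²)) = 100·exp(−π·0.4238/√0.8204) = 23%.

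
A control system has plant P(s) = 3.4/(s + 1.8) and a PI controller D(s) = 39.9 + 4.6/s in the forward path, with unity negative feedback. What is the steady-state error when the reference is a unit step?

0

The open loop D(s)P(s) has a pole at the origin (type 1), so the static position error constant is infinite and e_ss = 1/(1+∞) = 0.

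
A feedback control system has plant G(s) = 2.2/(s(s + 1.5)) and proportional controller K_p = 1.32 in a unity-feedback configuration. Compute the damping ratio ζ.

ζ = 0.44

The closed-loop denominator is s(s+1.5) + 1.32·2.2 = s² + 1.5s + 2.904.
So ω_n² = 2.904 ⇒ ω_n = 1.704 rad/s, and ζ = 1.5/(2ω_n) = 0.44.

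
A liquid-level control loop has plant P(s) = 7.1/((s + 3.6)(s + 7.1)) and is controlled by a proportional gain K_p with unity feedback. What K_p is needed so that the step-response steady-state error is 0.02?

Steady-state error for a unit step on this type-0 loop is 1/(1 + K_p·P(0)).
P(0) = 0.2778. Require 1/(1 + K_p·0.2778) = 0.02, so 1 + 0.2778·K_p = 50.
K_p = (50 − 1)/0.2778 = 176.

K_p = 176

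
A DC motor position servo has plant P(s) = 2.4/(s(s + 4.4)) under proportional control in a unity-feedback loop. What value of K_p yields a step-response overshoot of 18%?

K_p = 8.79

From %OS = 100·exp(−πζ/√(1−ζ²)) = 18%, ζ = −ln(0.18)/√(π²+ln²(0.18)) = 0.4791.
Characteristic equation s² + 4.4s + 2.4K_p = 0 gives ζ = 4.4/(2√(2.4K_p)).
Setting ζ = 0.4791: √(2.4K_p) = 4.4/(2·0.4791) = 4.592, so K_p = 21.08/2.4 = 8.79.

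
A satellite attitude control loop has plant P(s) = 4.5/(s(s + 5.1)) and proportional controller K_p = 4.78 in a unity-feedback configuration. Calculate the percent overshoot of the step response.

The closed-loop denominator s² + 5.1s + 21.51 gives ω_n = √21.51 = 4.638 and ζ = 5.1/(2ω_n) = 0.5498.
%OS = 100·exp(−πζ/√(1−ζ²)) = 100·exp(−π·0.5498/√0.6977) = 12.6%.

12.6%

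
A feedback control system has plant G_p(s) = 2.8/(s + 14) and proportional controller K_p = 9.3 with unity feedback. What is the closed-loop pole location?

s = -40.04

Closed-loop transfer function: T(s) = K_p·G_p(s)/(1 + K_p·G_p(s)) = 26.04/(s + 14 + 26.04) = 26.04/(s + 40.04).
The closed-loop pole is at s = −40.04.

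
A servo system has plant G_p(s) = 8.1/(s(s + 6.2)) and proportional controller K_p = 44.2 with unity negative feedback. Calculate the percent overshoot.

The closed-loop denominator s² + 6.2s + 358 gives ω_n = √358 = 18.92 and ζ = 6.2/(2ω_n) = 0.1638.
%OS = 100·exp(−πζ/√(1−ζ²)) = 100·exp(−π·0.1638/√0.9732) = 59.3%.

59.3%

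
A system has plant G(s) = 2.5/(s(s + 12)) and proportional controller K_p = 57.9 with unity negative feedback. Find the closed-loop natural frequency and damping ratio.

With unity feedback the closed-loop characteristic equation is s² + 12s + 57.9·2.5 = s² + 12s + 144.8 = 0.
So ω_n² = 144.8 ⇒ ω_n = 12.03 rad/s, and ζ = 12/(2ω_n) = 0.499.

ω_n = 12 rad/s, ζ = 0.499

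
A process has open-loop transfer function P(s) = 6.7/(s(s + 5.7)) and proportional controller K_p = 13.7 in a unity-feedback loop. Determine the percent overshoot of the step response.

Closed-loop characteristic equation: s² + 5.7s + 91.79 = 0, so ω_n = 9.581 rad/s and ζ = 5.7/(2·9.581) = 0.2975.
%OS = 100·exp(−πζ/√(1−ζ²)) = 100·exp(−π·0.2975/√0.9115) = 37.6%.

37.6%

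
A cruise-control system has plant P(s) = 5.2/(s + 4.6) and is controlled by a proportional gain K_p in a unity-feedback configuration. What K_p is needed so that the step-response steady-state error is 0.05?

K_p = 16.8

Steady-state error for a unit step on this type-0 loop is 1/(1 + K_p·P(0)).
P(0) = 1.13. Require 1/(1 + K_p·1.13) = 0.05, so 1 + 1.13·K_p = 20.
K_p = (20 − 1)/1.13 = 16.8.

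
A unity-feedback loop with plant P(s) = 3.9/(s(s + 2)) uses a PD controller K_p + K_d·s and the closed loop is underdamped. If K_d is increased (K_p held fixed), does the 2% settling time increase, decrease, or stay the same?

Characteristic equation s² + (2 + 3.9K_d)s + 3.9K_p = 0: raising K_d increases ζω_n = (2+3.9K_d)/2 while the loop stays underdamped, so T_s ≈ 4/(ζω_n) decreases.

decrease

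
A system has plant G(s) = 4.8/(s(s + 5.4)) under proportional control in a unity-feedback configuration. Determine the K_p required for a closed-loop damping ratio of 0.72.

Closed-loop characteristic equation: s² + 5.4s + K_p·4.8 = 0.
So ω_n = √(4.8K_p) and 2ζω_n = 5.4, giving ζ = 5.4/(2√(4.8K_p)).
Setting ζ = 0.72: √(4.8K_p) = 5.4/(2·0.72) = 3.75, so K_p = 14.06/4.8 = 2.93.

K_p = 2.93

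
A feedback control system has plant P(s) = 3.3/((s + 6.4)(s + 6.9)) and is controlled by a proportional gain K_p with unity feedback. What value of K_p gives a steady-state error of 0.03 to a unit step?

For a type-0 loop with proportional control, e_ss = 1/(1 + K_p·P(0)).
P(0) = 0.07473. Require 1/(1 + K_p·0.07473) = 0.03, so 1 + 0.07473·K_p = 33.33.
K_p = (33.33 − 1)/0.07473 = 433.

K_p = 433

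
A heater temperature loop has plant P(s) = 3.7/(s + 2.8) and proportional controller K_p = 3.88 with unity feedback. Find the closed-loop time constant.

τ = 0.0583 s

Closed-loop transfer function: T(s) = K_p·P(s)/(1 + K_p·P(s)) = 14.36/(s + 2.8 + 14.36) = 14.36/(s + 17.16).
Time constant τ = 1/17.16 = 0.0583 s.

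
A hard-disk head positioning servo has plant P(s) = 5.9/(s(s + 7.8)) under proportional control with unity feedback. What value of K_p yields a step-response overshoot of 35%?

K_p = 25.7

From %OS = 100·exp(−πζ/√(1−ζ²)) = 35%, ζ = −ln(0.35)/√(π²+ln²(0.35)) = 0.3169.
Characteristic equation s² + 7.8s + 5.9K_p = 0 gives ζ = 7.8/(2√(5.9K_p)).
Setting ζ = 0.3169: √(5.9K_p) = 7.8/(2·0.3169) = 12.31, so K_p = 151.4/5.9 = 25.7.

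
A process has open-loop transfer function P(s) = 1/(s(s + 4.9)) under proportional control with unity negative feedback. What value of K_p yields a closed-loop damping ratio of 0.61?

K_p = 16.1

Closed-loop characteristic equation: s² + 4.9s + K_p·1 = 0.
So ω_n = √(1K_p) and 2ζω_n = 4.9, giving ζ = 4.9/(2√(1K_p)).
Setting ζ = 0.61: √(1K_p) = 4.9/(2·0.61) = 4.016, so K_p = 16.13/1 = 16.1.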